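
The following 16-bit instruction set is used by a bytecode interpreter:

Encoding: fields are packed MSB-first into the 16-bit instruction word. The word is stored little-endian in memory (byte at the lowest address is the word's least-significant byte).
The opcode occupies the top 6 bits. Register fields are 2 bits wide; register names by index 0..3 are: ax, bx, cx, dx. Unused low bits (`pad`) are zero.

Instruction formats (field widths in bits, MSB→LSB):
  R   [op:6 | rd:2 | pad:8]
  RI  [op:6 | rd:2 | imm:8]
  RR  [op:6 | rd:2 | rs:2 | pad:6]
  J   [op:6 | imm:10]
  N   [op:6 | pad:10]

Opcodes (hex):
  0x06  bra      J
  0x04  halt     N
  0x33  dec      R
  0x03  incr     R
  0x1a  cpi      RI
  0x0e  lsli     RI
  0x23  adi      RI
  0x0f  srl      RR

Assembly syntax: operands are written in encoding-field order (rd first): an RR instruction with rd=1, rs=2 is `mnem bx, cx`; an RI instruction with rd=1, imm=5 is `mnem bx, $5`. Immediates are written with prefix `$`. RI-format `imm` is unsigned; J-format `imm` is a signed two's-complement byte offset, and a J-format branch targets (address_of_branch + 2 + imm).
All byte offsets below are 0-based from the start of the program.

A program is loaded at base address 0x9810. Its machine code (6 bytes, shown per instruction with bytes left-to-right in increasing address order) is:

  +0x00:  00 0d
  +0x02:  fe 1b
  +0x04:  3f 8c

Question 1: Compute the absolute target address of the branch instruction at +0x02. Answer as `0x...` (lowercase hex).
0x9812

off 0x02: read fe 1b as little → 0x1bfe
  opcode bits[15:10]=0x6: bra/J
  imm: (w>>0)&0x3ff=0x3fe (s10→-2) → $-2
  target = base 0x9810 + off 0x02 + 2 + imm -2 = 0x9812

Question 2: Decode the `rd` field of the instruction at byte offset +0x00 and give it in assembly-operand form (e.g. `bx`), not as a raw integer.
bx

@+00  little-endian(00 0d) = 0x0d00
  op=0x0d00>>10=0x3 ⇒ incr (R)
  [9:8] rd=1 = bx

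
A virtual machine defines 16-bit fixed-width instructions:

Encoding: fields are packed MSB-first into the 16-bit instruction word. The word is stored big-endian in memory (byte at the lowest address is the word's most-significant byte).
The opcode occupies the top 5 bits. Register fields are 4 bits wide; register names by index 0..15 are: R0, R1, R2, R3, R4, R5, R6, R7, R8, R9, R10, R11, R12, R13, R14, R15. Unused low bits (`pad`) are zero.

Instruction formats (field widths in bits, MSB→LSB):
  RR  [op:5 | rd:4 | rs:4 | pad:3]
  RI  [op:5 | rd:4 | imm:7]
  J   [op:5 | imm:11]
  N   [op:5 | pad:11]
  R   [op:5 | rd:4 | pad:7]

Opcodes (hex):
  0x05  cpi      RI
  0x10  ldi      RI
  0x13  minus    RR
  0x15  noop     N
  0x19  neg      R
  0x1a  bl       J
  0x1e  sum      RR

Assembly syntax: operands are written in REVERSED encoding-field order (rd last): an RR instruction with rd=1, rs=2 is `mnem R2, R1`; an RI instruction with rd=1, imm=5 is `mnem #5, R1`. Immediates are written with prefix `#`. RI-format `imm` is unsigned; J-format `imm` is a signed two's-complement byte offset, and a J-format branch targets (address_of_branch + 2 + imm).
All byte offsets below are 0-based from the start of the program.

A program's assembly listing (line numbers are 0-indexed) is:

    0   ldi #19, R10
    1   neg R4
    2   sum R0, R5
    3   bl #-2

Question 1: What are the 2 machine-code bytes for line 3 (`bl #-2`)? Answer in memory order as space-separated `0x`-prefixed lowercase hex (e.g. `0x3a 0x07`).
0xd7 0xfe

3. bl fields op=0x1a:5|imm=-2:11 → word d7feh → d7 fe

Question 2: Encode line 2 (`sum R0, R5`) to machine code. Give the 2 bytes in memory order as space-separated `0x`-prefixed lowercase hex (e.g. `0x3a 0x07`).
line 2 (sum): pack op=0x1e:5|rd=5:4|rs=0:4|pad=0:3 = 0xf280; big→ f2 80

0xf2 0x80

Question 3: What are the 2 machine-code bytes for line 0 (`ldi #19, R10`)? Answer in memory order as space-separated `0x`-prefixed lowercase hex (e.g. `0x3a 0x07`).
0x85 0x13

line 0 (ldi): pack op=0x10:5|rd=10:4|imm=19:7 = 0x8513; big→ 85 13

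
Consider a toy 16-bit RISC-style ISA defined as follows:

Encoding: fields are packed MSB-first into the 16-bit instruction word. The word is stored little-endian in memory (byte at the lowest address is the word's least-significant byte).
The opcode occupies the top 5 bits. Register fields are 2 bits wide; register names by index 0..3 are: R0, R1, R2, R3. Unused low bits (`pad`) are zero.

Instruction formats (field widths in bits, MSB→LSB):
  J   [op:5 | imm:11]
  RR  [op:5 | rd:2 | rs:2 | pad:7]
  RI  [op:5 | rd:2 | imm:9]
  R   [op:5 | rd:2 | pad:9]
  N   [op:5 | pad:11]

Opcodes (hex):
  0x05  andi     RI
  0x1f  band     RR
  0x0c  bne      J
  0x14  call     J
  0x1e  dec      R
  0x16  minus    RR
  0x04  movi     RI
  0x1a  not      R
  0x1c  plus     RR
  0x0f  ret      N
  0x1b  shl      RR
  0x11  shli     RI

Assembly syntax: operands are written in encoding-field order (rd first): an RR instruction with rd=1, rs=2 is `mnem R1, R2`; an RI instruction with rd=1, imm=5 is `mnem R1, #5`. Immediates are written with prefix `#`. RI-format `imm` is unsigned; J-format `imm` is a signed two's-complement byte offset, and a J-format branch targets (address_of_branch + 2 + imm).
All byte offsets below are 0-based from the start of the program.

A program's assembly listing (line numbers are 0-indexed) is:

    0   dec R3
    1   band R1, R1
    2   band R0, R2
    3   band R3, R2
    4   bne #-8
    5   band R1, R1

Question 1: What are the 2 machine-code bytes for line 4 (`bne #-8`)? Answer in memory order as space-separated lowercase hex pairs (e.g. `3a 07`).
4. bne fields op=0xc:5|imm=-8:11 → word 67f8h → f8 67

f8 67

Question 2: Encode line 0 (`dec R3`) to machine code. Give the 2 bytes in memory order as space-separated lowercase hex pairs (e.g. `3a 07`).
00 f6

L0: dec op=0x1e:5|rd=3:2|pad=0:9 ⇒ 0xf600 ⇒ little 00 f6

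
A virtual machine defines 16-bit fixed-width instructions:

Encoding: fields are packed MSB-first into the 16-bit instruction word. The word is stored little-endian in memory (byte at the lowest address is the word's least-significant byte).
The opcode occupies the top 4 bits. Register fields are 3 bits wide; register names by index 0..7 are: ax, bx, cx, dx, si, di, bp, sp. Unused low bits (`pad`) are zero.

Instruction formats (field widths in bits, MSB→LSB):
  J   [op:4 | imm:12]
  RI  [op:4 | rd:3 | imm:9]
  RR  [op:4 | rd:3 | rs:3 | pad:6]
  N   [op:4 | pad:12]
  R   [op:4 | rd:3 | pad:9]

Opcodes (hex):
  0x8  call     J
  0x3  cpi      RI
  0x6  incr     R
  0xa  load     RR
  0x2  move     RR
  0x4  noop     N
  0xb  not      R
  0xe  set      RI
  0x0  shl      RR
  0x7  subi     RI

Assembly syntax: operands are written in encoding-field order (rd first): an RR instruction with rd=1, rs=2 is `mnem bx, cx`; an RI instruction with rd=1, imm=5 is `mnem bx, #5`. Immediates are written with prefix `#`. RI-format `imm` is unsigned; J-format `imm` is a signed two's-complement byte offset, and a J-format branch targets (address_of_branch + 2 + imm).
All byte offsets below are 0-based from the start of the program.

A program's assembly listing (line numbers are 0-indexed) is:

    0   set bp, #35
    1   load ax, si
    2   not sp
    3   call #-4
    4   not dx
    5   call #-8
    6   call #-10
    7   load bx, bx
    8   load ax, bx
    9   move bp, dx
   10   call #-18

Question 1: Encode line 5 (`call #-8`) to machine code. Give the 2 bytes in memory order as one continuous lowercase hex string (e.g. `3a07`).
L5: call op=0x8:4|imm=-8:12 ⇒ 0x8ff8 ⇒ little f8 8f

f88f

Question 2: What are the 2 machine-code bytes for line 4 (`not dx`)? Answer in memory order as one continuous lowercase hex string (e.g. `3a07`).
00b6

L4: not op=0xb:4|rd=3:3|pad=0:9 ⇒ 0xb600 ⇒ little 00 b6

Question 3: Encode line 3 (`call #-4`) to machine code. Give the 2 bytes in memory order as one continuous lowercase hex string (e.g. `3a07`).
L3: call op=0x8:4|imm=-4:12 ⇒ 0x8ffc ⇒ little fc 8f

fc8f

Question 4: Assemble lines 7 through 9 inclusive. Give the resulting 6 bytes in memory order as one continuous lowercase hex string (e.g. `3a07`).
line 7 (load): pack op=0xa:4|rd=1:3|rs=1:3|pad=0:6 = 0xa240; little→ 40 a2
line 8 (load): pack op=0xa:4|rd=0:3|rs=1:3|pad=0:6 = 0xa040; little→ 40 a0
line 9 (move): pack op=0x2:4|rd=6:3|rs=3:3|pad=0:6 = 0x2cc0; little→ c0 2c

40a240a0c02c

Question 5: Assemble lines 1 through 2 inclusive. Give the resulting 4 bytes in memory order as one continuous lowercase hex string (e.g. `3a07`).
00a100be

line 1 (load): pack op=0xa:4|rd=0:3|rs=4:3|pad=0:6 = 0xa100; little→ 00 a1
line 2 (not): pack op=0xb:4|rd=7:3|pad=0:9 = 0xbe00; little→ 00 be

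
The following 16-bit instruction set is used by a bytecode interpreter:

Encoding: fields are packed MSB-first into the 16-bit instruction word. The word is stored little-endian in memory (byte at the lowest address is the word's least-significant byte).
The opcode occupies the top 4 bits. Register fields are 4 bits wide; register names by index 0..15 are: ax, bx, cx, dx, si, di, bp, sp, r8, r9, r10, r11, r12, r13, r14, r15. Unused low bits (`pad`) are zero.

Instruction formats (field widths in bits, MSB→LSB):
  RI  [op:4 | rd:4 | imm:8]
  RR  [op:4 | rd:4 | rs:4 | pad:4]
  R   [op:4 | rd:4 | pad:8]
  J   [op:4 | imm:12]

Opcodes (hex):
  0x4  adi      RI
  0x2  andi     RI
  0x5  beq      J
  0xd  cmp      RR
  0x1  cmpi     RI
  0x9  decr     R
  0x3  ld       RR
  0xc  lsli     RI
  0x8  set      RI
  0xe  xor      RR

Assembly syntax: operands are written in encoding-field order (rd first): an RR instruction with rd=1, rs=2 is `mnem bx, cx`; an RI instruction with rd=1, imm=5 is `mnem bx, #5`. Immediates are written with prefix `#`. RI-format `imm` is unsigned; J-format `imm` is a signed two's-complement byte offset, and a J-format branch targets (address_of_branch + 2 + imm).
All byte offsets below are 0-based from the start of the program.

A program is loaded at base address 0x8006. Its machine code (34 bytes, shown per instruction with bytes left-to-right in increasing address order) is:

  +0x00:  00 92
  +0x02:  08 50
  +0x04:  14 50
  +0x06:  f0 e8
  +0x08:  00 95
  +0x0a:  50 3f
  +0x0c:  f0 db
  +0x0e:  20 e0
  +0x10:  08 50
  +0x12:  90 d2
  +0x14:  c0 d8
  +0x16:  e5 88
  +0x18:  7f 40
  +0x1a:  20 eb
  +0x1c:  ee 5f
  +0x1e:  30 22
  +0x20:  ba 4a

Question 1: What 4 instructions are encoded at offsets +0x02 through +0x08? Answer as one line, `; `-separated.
beq #8; beq #20; xor r8, r15; decr di

@+02  little-endian(08 50) = 0x5008
  op=0x5008>>12=0x5 ⇒ beq (J)
  imm@[11:0]=0x8 ⇒ #8
@+04  little-endian(14 50) = 0x5014
  op=0x5014>>12=0x5 ⇒ beq (J)
  imm@[11:0]=0x14 ⇒ #20
@+06  little-endian(f0 e8) = 0xe8f0
  op=0xe8f0>>12=0xe ⇒ xor (RR)
  rd@[11:8]=0x8 ⇒ r8
  rs@[7:4]=0xf ⇒ r15
@+08  little-endian(00 95) = 0x9500
  op=0x9500>>12=0x9 ⇒ decr (R)
  rd@[11:8]=0x5 ⇒ di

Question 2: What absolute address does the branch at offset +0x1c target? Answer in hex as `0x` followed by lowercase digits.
+0x1c: ee 5f ⇒ word 0x5fee (little)
  top 4b → 0x5 → beq [J]
  [11:0] imm=4078 (s12→-18) = #-18
  target = base 0x8006 + off 0x1c + 2 + imm -18 = 0x8012

0x8012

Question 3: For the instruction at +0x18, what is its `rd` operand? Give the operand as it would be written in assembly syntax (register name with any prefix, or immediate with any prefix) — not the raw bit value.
+0x18: 7f 40 ⇒ word 0x407f (little)
  opcode bits[15:12]=0x4: adi/RI
  [11:8] rd=0 = ax
  [7:0] imm=127 = #127

ax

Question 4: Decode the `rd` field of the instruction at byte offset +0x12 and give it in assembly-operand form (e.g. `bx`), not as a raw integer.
cx

[12] 90 d2 → 0xd290
  top 4b → 0xd → cmp [RR]
  rd: (w>>8)&0xf=0x2 → cx
  rs: (w>>4)&0xf=0x9 → r9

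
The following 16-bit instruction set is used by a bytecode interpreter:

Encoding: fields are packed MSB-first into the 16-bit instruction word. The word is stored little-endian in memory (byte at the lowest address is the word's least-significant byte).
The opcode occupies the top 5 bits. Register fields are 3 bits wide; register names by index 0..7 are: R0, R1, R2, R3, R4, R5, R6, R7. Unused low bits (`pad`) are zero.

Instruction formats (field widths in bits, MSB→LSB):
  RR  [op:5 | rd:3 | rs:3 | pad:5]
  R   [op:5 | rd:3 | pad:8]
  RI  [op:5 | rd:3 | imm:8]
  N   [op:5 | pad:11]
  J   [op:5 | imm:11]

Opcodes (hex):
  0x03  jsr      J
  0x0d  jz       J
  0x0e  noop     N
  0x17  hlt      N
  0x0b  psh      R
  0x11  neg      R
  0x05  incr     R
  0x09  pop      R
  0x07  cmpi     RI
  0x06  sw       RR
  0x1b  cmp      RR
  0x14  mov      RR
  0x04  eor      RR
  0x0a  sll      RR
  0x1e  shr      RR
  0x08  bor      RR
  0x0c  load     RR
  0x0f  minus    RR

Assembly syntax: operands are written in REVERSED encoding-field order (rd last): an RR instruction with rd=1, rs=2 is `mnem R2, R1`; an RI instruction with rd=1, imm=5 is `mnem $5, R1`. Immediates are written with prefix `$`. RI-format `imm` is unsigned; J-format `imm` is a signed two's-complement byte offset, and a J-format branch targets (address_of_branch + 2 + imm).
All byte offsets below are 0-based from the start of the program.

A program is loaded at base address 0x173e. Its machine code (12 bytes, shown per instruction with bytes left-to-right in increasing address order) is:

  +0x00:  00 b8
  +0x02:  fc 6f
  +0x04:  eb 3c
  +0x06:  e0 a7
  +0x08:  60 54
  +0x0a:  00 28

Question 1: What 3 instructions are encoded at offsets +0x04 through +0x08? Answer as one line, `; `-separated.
+0x04: eb 3c ⇒ word 0x3ceb (little)
  op=0x3ceb>>11=0x7 ⇒ cmpi (RI)
  rd@[10:8]=0x4 ⇒ R4
  imm@[7:0]=0xeb ⇒ $235
+0x06: e0 a7 ⇒ word 0xa7e0 (little)
  op=0xa7e0>>11=0x14 ⇒ mov (RR)
  rd@[10:8]=0x7 ⇒ R7
  rs@[7:5]=0x7 ⇒ R7
+0x08: 60 54 ⇒ word 0x5460 (little)
  op=0x5460>>11=0xa ⇒ sll (RR)
  rd@[10:8]=0x4 ⇒ R4
  rs@[7:5]=0x3 ⇒ R3

cmpi $235, R4; mov R7, R7; sll R3, R4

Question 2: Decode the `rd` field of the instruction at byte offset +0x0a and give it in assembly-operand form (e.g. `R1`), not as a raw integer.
[0a] 00 28 → 0x2800
  opcode bits[15:11]=0x5: incr/R
  rd: (w>>8)&0x7=0x0 → R0

R0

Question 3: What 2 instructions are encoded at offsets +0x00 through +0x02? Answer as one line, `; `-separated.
+0x00: 00 b8 ⇒ word 0xb800 (little)
  top 5b → 0x17 → hlt [N]
+0x02: fc 6f ⇒ word 0x6ffc (little)
  top 5b → 0xd → jz [J]
  [10:0] imm=2044 (s11→-4) = $-4

hlt; jz $-4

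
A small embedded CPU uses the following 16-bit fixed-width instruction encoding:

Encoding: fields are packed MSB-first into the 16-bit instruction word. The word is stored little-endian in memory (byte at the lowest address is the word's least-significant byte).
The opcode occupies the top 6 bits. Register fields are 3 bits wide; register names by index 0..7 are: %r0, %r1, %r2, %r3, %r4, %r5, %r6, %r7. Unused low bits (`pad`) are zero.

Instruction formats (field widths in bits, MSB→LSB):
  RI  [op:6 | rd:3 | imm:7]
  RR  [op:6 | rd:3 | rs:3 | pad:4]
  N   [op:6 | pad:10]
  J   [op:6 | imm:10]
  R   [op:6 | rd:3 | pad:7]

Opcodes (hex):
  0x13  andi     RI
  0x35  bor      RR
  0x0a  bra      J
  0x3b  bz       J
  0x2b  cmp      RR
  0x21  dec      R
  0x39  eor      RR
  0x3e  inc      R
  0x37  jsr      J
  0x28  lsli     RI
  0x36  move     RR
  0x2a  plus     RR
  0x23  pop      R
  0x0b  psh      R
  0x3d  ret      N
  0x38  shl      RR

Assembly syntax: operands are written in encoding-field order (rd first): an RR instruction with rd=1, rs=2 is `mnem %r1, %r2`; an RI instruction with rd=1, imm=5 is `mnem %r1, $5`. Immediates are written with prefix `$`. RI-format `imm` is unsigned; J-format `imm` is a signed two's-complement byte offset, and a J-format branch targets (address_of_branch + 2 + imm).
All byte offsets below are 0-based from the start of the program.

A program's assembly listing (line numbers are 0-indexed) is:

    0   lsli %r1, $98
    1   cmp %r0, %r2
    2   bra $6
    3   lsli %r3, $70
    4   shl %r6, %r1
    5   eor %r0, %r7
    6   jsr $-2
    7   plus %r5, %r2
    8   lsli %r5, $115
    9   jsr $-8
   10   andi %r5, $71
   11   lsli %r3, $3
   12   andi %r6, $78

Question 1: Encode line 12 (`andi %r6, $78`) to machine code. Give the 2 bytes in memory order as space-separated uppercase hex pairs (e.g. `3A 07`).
4E 4F

line 12 (andi): pack op=0x13:6|rd=6:3|imm=78:7 = 0x4f4e; little→ 4e 4f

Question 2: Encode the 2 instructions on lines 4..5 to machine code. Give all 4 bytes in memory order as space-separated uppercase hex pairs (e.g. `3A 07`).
10 E3 70 E4

line 4 (shl): pack op=0x38:6|rd=6:3|rs=1:3|pad=0:4 = 0xe310; little→ 10 e3
line 5 (eor): pack op=0x39:6|rd=0:3|rs=7:3|pad=0:4 = 0xe470; little→ 70 e4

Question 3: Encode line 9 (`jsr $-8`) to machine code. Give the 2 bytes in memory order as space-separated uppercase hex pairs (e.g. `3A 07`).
line 9 (jsr): pack op=0x37:6|imm=-8:10 = 0xdff8; little→ f8 df

F8 DF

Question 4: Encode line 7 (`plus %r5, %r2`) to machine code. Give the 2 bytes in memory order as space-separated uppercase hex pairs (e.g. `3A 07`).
A0 AA

line 7 (plus): pack op=0x2a:6|rd=5:3|rs=2:3|pad=0:4 = 0xaaa0; little→ a0 aa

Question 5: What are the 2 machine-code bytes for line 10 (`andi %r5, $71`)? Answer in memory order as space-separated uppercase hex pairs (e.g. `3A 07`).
10. andi fields op=0x13:6|rd=5:3|imm=71:7 → word 4ec7h → c7 4e

C7 4E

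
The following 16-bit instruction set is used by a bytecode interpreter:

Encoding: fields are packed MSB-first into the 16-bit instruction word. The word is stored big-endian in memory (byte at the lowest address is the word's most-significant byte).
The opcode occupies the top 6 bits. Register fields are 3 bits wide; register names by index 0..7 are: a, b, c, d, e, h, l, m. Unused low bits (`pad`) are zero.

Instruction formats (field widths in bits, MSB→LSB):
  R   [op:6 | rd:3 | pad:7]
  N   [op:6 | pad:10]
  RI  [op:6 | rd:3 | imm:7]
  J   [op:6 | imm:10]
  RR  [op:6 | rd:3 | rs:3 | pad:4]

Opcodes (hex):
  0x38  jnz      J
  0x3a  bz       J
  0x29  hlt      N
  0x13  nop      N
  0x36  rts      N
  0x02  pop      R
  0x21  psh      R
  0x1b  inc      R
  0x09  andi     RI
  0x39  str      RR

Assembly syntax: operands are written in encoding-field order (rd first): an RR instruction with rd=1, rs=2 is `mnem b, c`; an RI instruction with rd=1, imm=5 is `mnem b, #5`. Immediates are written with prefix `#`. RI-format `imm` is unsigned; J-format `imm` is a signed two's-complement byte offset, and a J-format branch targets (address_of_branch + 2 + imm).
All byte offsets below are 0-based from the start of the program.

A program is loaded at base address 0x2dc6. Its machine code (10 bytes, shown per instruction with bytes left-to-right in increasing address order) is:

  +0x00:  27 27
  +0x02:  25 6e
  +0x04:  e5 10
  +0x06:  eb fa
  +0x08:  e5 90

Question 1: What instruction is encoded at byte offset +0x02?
andi c, #110

+0x02: 25 6e ⇒ word 0x256e (big)
  op=0x256e>>10=0x9 ⇒ andi (RI)
  rd: (w>>7)&0x7=0x2 → c
  imm: (w>>0)&0x7f=0x6e → #110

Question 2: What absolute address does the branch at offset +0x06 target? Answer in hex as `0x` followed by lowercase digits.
0x2dc8

@+06  big-endian(eb fa) = 0xebfa
  op=0xebfa>>10=0x3a ⇒ bz (J)
  [9:0] imm=1018 (s10→-6) = #-6
  target = base 0x2dc6 + off 0x06 + 2 + imm -6 = 0x2dc8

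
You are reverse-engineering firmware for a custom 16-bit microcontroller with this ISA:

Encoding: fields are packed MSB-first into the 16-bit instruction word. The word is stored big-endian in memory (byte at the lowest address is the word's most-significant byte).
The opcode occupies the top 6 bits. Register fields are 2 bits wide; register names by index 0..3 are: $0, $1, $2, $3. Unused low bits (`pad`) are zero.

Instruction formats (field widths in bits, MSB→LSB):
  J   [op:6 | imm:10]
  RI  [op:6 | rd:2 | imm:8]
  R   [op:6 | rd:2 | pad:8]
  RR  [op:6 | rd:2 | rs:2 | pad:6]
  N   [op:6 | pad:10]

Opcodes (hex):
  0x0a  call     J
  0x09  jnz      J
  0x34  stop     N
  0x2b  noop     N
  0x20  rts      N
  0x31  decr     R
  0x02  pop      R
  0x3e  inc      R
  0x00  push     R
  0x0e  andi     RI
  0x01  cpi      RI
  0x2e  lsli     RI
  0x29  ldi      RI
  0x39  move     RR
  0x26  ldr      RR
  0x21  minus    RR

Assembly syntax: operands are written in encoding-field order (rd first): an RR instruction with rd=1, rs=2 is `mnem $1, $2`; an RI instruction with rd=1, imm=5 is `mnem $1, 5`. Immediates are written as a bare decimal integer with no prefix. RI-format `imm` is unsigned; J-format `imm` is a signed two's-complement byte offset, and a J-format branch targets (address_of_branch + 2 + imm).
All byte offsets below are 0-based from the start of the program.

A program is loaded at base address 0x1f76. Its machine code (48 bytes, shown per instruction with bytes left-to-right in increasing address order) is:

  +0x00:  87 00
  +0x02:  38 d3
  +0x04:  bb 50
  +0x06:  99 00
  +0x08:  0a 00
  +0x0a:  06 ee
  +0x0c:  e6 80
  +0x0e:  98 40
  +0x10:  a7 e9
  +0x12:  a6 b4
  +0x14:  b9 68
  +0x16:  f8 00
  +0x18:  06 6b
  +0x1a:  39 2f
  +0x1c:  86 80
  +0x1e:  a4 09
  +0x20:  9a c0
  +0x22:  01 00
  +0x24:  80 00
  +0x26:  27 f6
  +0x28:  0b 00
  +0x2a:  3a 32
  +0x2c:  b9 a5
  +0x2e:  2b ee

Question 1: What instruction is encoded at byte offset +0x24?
[24] 80 00 → 0x8000
  op=0x8000>>10=0x20 ⇒ rts (N)

rts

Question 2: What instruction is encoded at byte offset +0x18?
off 0x18: read 06 6b as big → 0x066b
  opcode bits[15:10]=0x1: cpi/RI
  rd@[9:8]=0x2 ⇒ $2
  imm@[7:0]=0x6b ⇒ 107

cpi $2, 107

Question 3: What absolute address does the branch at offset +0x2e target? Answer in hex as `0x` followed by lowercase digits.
0x1f94

off 0x2e: read 2b ee as big → 0x2bee
  opcode bits[15:10]=0xa: call/J
  imm@[9:0]=0x3ee (s10→-18) ⇒ -18
  target = base 0x1f76 + off 0x2e + 2 + imm -18 = 0x1f94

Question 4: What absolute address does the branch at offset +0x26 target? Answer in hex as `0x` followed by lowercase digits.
@+26  big-endian(27 f6) = 0x27f6
  opcode bits[15:10]=0x9: jnz/J
  [9:0] imm=1014 (s10→-10) = -10
  target = base 0x1f76 + off 0x26 + 2 + imm -10 = 0x1f94

0x1f94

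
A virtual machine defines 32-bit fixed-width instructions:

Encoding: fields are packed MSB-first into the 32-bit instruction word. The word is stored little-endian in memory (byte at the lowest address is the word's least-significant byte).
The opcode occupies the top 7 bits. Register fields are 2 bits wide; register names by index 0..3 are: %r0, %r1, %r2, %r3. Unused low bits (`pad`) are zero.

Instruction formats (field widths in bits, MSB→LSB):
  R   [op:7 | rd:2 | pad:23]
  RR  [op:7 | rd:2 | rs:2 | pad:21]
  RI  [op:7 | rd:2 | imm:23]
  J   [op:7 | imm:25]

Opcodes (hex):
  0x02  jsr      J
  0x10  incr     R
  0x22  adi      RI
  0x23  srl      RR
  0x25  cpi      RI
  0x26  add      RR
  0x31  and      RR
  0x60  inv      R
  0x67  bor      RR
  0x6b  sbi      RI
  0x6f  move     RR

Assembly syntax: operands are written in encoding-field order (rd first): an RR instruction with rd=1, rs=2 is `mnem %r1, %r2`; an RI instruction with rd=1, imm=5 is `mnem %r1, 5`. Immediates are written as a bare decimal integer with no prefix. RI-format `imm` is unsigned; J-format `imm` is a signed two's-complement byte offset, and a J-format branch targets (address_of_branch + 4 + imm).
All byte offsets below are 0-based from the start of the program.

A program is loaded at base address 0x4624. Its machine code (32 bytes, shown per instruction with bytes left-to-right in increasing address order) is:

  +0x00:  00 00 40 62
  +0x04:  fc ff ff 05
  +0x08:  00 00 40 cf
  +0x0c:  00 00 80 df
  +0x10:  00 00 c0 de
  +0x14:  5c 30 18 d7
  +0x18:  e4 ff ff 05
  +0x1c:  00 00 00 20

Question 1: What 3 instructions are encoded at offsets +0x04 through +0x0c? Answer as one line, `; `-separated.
jsr -4; bor %r2, %r2; move %r3, %r0

+0x04: fc ff ff 05 ⇒ word 0x05fffffc (little)
  op=0x05fffffc>>25=0x2 ⇒ jsr (J)
  [24:0] imm=33554428 (s25→-4) = -4
+0x08: 00 00 40 cf ⇒ word 0xcf400000 (little)
  op=0xcf400000>>25=0x67 ⇒ bor (RR)
  [24:23] rd=2 = %r2
  [22:21] rs=2 = %r2
+0x0c: 00 00 80 df ⇒ word 0xdf800000 (little)
  op=0xdf800000>>25=0x6f ⇒ move (RR)
  [24:23] rd=3 = %r3
  [22:21] rs=0 = %r0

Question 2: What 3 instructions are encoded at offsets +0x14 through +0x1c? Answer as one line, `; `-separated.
[14] 5c 30 18 d7 → 0xd718305c
  top 7b → 0x6b → sbi [RI]
  rd@[24:23]=0x2 ⇒ %r2
  imm@[22:0]=0x18305c ⇒ 1585244
[18] e4 ff ff 05 → 0x05ffffe4
  top 7b → 0x2 → jsr [J]
  imm@[24:0]=0x1ffffe4 (s25→-28) ⇒ -28
[1c] 00 00 00 20 → 0x20000000
  top 7b → 0x10 → incr [R]
  rd@[24:23]=0x0 ⇒ %r0

sbi %r2, 1585244; jsr -28; incr %r0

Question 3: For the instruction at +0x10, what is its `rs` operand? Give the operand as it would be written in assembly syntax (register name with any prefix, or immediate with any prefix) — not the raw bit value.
%r2

@+10  little-endian(00 00 c0 de) = 0xdec00000
  top 7b → 0x6f → move [RR]
  rd@[24:23]=0x1 ⇒ %r1
  rs@[22:21]=0x2 ⇒ %r2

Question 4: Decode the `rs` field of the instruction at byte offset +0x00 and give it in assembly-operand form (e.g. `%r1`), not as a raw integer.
[00] 00 00 40 62 → 0x62400000
  top 7b → 0x31 → and [RR]
  rd@[24:23]=0x0 ⇒ %r0
  rs@[22:21]=0x2 ⇒ %r2

%r2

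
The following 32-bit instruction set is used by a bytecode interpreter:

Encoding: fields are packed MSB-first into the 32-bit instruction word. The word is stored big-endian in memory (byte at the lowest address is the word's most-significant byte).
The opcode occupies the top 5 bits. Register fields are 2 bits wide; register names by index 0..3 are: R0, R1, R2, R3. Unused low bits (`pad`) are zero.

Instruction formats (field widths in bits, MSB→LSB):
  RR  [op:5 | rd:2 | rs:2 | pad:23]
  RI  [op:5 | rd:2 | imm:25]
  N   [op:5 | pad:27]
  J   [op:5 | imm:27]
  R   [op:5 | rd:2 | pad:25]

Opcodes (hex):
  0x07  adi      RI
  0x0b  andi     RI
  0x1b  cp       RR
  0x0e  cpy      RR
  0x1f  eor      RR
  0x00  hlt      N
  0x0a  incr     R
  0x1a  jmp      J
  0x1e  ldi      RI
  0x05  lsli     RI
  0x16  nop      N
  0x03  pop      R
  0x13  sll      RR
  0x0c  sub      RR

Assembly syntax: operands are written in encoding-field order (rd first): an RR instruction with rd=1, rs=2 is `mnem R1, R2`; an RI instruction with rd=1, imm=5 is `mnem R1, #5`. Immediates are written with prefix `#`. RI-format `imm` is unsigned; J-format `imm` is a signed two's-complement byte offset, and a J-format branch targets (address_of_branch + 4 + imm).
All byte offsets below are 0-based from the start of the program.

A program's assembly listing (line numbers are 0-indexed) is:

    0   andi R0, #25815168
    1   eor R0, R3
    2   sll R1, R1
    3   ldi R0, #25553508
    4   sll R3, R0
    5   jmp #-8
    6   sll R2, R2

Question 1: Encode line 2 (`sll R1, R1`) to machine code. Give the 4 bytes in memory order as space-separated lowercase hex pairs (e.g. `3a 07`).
L2: sll op=0x13:5|rd=1:2|rs=1:2|pad=0:23 ⇒ 0x9a800000 ⇒ big 9a 80 00 00

9a 80 00 00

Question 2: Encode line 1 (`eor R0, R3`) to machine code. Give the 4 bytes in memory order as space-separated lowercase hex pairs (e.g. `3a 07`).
L1: eor op=0x1f:5|rd=0:2|rs=3:2|pad=0:23 ⇒ 0xf9800000 ⇒ big f9 80 00 00

f9 80 00 00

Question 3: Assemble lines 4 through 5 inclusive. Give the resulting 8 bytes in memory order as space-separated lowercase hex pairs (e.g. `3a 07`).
L4: sll op=0x13:5|rd=3:2|rs=0:2|pad=0:23 ⇒ 0x9e000000 ⇒ big 9e 00 00 00
L5: jmp op=0x1a:5|imm=-8:27 ⇒ 0xd7fffff8 ⇒ big d7 ff ff f8

9e 00 00 00 d7 ff ff f8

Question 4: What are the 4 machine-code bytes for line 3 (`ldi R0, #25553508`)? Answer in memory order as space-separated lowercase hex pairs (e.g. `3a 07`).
f1 85 ea 64

line 3 (ldi): pack op=0x1e:5|rd=0:2|imm=25553508:25 = 0xf185ea64; big→ f1 85 ea 64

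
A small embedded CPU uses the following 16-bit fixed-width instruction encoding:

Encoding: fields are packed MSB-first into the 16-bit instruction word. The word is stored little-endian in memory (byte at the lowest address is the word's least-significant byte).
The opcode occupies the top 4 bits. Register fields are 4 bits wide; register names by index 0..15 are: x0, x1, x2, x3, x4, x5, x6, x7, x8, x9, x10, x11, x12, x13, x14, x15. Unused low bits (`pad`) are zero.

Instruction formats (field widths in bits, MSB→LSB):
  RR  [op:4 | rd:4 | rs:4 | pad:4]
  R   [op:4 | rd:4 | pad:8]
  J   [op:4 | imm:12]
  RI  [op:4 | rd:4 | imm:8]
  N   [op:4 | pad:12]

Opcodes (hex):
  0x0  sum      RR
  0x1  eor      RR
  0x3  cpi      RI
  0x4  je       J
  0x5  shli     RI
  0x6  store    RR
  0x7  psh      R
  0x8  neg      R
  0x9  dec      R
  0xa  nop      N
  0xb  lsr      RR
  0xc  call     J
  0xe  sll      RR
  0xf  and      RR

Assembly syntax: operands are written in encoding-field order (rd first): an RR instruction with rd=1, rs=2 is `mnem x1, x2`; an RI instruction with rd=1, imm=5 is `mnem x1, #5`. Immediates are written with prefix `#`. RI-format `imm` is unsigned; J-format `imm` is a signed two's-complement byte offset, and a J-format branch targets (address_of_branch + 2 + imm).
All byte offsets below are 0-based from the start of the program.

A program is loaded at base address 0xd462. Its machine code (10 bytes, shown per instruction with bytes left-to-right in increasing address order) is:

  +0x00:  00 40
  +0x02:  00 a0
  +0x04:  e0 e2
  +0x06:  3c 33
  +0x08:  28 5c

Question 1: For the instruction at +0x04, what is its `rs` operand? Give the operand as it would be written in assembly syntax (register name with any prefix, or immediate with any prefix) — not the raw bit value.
+0x04: e0 e2 ⇒ word 0xe2e0 (little)
  opcode bits[15:12]=0xe: sll/RR
  [11:8] rd=2 = x2
  [7:4] rs=14 = x14

x14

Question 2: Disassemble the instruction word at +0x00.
je #0

off 0x00: read 00 40 as little → 0x4000
  top 4b → 0x4 → je [J]
  imm: (w>>0)&0xfff=0x0 → #0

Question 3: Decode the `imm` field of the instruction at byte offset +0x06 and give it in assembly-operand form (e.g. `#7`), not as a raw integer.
@+06  little-endian(3c 33) = 0x333c
  opcode bits[15:12]=0x3: cpi/RI
  rd@[11:8]=0x3 ⇒ x3
  imm@[7:0]=0x3c ⇒ #60

#60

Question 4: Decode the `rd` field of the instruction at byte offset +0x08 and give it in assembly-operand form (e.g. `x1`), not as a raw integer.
[08] 28 5c → 0x5c28
  opcode bits[15:12]=0x5: shli/RI
  rd: (w>>8)&0xf=0xc → x12
  imm: (w>>0)&0xff=0x28 → #40

x12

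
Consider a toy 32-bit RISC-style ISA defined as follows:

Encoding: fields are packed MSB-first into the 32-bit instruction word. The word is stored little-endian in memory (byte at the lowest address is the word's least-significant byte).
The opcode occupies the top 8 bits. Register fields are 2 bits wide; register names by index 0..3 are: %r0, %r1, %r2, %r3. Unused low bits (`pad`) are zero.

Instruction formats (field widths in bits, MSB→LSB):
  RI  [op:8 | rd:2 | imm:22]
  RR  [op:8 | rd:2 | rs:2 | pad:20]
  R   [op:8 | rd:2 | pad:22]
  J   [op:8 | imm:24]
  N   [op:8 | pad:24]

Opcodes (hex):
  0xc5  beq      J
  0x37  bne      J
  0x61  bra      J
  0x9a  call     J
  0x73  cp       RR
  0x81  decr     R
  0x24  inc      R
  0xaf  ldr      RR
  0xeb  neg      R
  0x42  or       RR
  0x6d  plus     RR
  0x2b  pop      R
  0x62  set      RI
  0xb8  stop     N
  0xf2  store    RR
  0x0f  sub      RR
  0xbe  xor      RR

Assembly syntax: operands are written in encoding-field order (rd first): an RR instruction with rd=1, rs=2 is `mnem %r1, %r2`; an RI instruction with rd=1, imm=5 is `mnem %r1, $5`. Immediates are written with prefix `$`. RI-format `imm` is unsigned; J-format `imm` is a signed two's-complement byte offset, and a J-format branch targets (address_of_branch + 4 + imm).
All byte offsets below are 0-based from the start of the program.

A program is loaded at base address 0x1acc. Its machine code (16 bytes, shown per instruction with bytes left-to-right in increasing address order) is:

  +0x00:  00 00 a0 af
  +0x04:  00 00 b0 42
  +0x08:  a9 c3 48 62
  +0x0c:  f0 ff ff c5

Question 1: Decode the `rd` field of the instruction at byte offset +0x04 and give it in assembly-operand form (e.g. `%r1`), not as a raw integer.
+0x04: 00 00 b0 42 ⇒ word 0x42b00000 (little)
  opcode bits[31:24]=0x42: or/RR
  [23:22] rd=2 = %r2
  [21:20] rs=3 = %r3

%r2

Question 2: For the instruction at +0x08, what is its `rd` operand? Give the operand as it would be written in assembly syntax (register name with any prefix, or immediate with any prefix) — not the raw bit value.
%r1

@+08  little-endian(a9 c3 48 62) = 0x6248c3a9
  opcode bits[31:24]=0x62: set/RI
  rd@[23:22]=0x1 ⇒ %r1
  imm@[21:0]=0x8c3a9 ⇒ $574377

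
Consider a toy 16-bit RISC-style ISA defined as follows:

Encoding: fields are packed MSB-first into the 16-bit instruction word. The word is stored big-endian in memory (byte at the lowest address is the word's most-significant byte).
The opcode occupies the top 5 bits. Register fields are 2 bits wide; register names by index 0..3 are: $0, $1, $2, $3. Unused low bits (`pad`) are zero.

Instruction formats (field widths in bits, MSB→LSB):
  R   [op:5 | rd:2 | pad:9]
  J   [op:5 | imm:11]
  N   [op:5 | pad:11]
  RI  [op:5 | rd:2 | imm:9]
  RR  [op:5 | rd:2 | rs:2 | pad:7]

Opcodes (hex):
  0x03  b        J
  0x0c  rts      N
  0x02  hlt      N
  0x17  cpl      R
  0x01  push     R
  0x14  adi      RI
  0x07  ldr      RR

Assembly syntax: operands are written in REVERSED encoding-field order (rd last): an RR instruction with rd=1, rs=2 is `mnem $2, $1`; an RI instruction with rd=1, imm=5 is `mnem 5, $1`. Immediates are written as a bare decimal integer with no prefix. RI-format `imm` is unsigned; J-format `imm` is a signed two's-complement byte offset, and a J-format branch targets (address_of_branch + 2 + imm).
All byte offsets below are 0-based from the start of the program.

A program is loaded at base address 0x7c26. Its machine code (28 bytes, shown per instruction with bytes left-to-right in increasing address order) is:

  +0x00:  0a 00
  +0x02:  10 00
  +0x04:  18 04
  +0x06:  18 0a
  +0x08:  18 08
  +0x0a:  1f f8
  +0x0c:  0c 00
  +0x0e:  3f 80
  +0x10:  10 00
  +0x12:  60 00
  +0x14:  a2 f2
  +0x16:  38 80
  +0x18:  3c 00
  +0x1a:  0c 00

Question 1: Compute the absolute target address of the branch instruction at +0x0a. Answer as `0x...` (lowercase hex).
off 0x0a: read 1f f8 as big → 0x1ff8
  opcode bits[15:11]=0x3: b/J
  [10:0] imm=2040 (s11→-8) = -8
  target = base 0x7c26 + off 0x0a + 2 + imm -8 = 0x7c2a

0x7c2a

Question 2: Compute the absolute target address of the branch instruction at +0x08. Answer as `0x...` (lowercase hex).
off 0x08: read 18 08 as big → 0x1808
  opcode bits[15:11]=0x3: b/J
  imm@[10:0]=0x8 ⇒ 8
  target = base 0x7c26 + off 0x08 + 2 + imm 8 = 0x7c38

0x7c38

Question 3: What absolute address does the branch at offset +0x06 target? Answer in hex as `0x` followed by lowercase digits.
0x7c38

@+06  big-endian(18 0a) = 0x180a
  op=0x180a>>11=0x3 ⇒ b (J)
  [10:0] imm=10 = 10
  target = base 0x7c26 + off 0x06 + 2 + imm 10 = 0x7c38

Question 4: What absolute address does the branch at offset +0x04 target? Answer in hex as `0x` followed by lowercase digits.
0x7c30

+0x04: 18 04 ⇒ word 0x1804 (big)
  op=0x1804>>11=0x3 ⇒ b (J)
  imm: (w>>0)&0x7ff=0x4 → 4
  target = base 0x7c26 + off 0x04 + 2 + imm 4 = 0x7c30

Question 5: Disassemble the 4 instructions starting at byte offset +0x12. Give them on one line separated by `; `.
@+12  big-endian(60 00) = 0x6000
  opcode bits[15:11]=0xc: rts/N
@+14  big-endian(a2 f2) = 0xa2f2
  opcode bits[15:11]=0x14: adi/RI
  rd@[10:9]=0x1 ⇒ $1
  imm@[8:0]=0xf2 ⇒ 242
@+16  big-endian(38 80) = 0x3880
  opcode bits[15:11]=0x7: ldr/RR
  rd@[10:9]=0x0 ⇒ $0
  rs@[8:7]=0x1 ⇒ $1
@+18  big-endian(3c 00) = 0x3c00
  opcode bits[15:11]=0x7: ldr/RR
  rd@[10:9]=0x2 ⇒ $2
  rs@[8:7]=0x0 ⇒ $0

rts; adi 242, $1; ldr $1, $0; ldr $0, $2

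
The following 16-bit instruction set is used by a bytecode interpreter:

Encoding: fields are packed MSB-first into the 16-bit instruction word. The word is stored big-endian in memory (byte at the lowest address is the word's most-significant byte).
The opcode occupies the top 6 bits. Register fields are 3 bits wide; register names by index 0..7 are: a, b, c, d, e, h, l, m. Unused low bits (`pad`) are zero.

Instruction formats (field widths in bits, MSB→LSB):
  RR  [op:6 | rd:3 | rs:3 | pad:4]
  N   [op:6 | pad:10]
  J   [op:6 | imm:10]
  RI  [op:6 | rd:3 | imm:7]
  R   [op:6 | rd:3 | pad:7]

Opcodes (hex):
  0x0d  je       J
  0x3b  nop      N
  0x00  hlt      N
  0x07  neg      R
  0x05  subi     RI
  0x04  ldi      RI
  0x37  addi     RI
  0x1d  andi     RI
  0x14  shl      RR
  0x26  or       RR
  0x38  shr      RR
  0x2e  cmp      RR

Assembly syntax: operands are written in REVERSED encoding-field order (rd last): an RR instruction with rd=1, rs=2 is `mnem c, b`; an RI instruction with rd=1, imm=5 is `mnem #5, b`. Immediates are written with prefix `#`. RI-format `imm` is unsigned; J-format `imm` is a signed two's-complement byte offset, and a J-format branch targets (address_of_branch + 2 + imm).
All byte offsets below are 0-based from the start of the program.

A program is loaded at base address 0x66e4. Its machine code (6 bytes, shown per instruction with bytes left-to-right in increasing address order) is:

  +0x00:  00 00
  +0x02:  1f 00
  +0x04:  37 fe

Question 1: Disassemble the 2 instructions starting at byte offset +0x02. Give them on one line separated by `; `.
+0x02: 1f 00 ⇒ word 0x1f00 (big)
  op=0x1f00>>10=0x7 ⇒ neg (R)
  rd@[9:7]=0x6 ⇒ l
+0x04: 37 fe ⇒ word 0x37fe (big)
  op=0x37fe>>10=0xd ⇒ je (J)
  imm@[9:0]=0x3fe (s10→-2) ⇒ #-2

neg l; je #-2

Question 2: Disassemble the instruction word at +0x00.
hlt

@+00  big-endian(00 00) = 0x0000
  top 6b → 0x0 → hlt [N]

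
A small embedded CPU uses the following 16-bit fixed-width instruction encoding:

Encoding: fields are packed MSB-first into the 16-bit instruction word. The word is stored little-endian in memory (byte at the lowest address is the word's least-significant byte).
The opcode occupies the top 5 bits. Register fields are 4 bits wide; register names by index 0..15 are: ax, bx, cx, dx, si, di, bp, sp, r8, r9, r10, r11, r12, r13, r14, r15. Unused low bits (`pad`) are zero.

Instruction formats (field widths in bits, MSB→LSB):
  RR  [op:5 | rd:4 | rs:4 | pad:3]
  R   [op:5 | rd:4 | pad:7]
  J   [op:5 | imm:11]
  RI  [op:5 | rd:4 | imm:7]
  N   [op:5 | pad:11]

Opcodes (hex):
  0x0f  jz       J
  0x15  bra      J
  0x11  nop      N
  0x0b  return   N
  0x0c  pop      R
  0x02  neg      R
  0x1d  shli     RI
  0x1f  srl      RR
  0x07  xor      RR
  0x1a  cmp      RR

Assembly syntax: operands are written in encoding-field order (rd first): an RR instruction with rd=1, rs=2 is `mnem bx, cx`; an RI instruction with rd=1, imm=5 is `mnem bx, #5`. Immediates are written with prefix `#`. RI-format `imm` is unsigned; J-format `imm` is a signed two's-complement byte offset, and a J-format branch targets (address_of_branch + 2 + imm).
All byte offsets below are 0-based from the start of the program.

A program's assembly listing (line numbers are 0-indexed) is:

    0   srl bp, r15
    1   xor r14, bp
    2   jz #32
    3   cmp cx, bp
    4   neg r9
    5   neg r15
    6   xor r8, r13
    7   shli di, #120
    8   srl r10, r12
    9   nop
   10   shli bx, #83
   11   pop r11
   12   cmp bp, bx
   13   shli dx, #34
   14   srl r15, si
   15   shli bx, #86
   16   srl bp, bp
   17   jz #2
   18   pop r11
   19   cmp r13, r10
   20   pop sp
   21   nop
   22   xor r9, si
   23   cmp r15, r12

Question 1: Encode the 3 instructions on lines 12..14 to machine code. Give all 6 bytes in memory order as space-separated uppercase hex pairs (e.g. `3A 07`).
08 D3 A2 E9 A0 FF

L12: cmp op=0x1a:5|rd=6:4|rs=1:4|pad=0:3 ⇒ 0xd308 ⇒ little 08 d3
L13: shli op=0x1d:5|rd=3:4|imm=34:7 ⇒ 0xe9a2 ⇒ little a2 e9
L14: srl op=0x1f:5|rd=15:4|rs=4:4|pad=0:3 ⇒ 0xffa0 ⇒ little a0 ff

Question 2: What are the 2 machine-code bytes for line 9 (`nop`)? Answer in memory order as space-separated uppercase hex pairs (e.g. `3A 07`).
00 88

9. nop fields op=0x11:5|pad=0:11 → word 8800h → 00 88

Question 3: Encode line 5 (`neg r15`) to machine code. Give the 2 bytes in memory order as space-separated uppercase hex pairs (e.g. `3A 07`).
5. neg fields op=0x2:5|rd=15:4|pad=0:7 → word 1780h → 80 17

80 17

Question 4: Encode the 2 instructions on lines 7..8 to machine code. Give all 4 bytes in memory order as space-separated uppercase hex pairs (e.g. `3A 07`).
F8 EA 60 FD

L7: shli op=0x1d:5|rd=5:4|imm=120:7 ⇒ 0xeaf8 ⇒ little f8 ea
L8: srl op=0x1f:5|rd=10:4|rs=12:4|pad=0:3 ⇒ 0xfd60 ⇒ little 60 fd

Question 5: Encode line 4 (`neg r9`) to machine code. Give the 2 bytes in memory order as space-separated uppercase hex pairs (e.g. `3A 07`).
line 4 (neg): pack op=0x2:5|rd=9:4|pad=0:7 = 0x1480; little→ 80 14

80 14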